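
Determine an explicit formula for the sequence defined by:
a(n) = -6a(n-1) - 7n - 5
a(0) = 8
First-order linear with linear forcing.
Homogeneous solution: a_h(n) = A·(-6)^n.
Try particular a_p(n) = pn + q. Substituting:
  pn + q = -6(p(n-1) + q) - 7n - 5.
Matching the n-coefficient: p = -6p - 7 ⇒ p = -1.
Matching constants: q = 6p - 6q - 5 ⇒ q = - \frac{11}{7}.
General: a(n) = A·(-6)^n - n - \frac{11}{7}.
Apply a(0) = 8: A - \frac{11}{7} = 8 ⇒ A = \frac{67}{7}.
So a(n) = \frac{67 \left(-6\right)^{n}}{7} - n - \frac{11}{7}.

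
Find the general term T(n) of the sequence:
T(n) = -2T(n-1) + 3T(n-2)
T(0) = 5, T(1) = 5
Characteristic equation: x² + 2x - 3 = 0, which factors as (x - (1))(x - (-3)) = 0.
Roots r₁ = 1, r₂ = -3 (distinct).
General solution: T(n) = A·(1)^n + B·(-3)^n.
From T(0) = 5: A + B = 5.
From T(1) = 5: A - 3B = 5.
Solving: A = 5, B = 0.
So T(n) = 5.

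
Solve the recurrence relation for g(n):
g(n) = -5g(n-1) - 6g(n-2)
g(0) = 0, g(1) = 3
Characteristic equation: x² + 5x + 6 = 0, which factors as (x - (-3))(x - (-2)) = 0.
Roots r₁ = -3, r₂ = -2 (distinct).
General solution: g(n) = A·(-3)^n + B·(-2)^n.
From g(0) = 0: A + B = 0.
From g(1) = 3: -3A - 2B = 3.
Solving: A = -3, B = 3.
So g(n) = 3 \left(-2\right)^{n} - 3 \left(-3\right)^{n}.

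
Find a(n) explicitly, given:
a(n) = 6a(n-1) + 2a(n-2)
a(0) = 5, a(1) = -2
Characteristic equation: x² - 6x - 2 = 0.
Discriminant Δ = (6)² + 4·(2) = 44.
Roots r₁,₂ = (6 ± √44)/2, so r₁ = 3 + \sqrt{11}, r₂ = 3 - \sqrt{11}.
General solution: a(n) = A·r₁^n + B·r₂^n.
From the initial conditions, A + B = 5 and r₁A + r₂B = -2.
Since r₁ - r₂ = √44: A = (-2 - (5)r₂)/√44 = \frac{5}{2} - \frac{17 \sqrt{11}}{22}, and B = 5 - A = \frac{5}{2} + \frac{17 \sqrt{11}}{22}.
So a(n) = \left(\frac{5}{2} - \frac{17 \sqrt{11}}{22}\right)\left(3 + \sqrt{11}\right)^n + \left(\frac{5}{2} + \frac{17 \sqrt{11}}{22}\right)\left(3 - \sqrt{11}\right)^n.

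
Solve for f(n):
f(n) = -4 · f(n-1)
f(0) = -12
Pure geometric recurrence with ratio -4.
By induction f(n) = f(0) · (-4)^n = - 12 \left(-4\right)^{n}.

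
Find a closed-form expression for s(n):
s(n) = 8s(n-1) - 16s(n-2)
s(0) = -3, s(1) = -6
Characteristic equation: x² - 8x + 16 = 0, which is (x - (4))².
Repeated root r = 4.
General solution: s(n) = (A + Bn)·(4)^n.
From s(0) = -3: A = -3.
From s(1) = -6: (A + B)·(4) = -6 ⇒ B = \frac{3}{2}.
So s(n) = \left(\frac{3 n}{2} - 3\right) \cdot (4)^n.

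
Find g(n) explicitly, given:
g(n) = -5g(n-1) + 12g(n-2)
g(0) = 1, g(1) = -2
Characteristic equation: x² + 5x - 12 = 0.
Discriminant Δ = (-5)² + 4·(12) = 73.
Roots r₁,₂ = (-5 ± √73)/2, so r₁ = - \frac{5}{2} + \frac{\sqrt{73}}{2}, r₂ = - \frac{\sqrt{73}}{2} - \frac{5}{2}.
General solution: g(n) = A·r₁^n + B·r₂^n.
From the initial conditions, A + B = 1 and r₁A + r₂B = -2.
Since r₁ - r₂ = √73: A = (-2 - (1)r₂)/√73 = \frac{\sqrt{73}}{146} + \frac{1}{2}, and B = 1 - A = \frac{1}{2} - \frac{\sqrt{73}}{146}.
So g(n) = \left(\frac{\sqrt{73}}{146} + \frac{1}{2}\right)\left(- \frac{5}{2} + \frac{\sqrt{73}}{2}\right)^n + \left(\frac{1}{2} - \frac{\sqrt{73}}{146}\right)\left(- \frac{\sqrt{73}}{2} - \frac{5}{2}\right)^n.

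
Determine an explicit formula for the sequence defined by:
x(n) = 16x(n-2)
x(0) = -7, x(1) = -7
Characteristic equation: x² - 16 = 0, which factors as (x - (-4))(x - (4)) = 0.
Roots r₁ = -4, r₂ = 4 (distinct).
General solution: x(n) = A·(-4)^n + B·(4)^n.
From x(0) = -7: A + B = -7.
From x(1) = -7: -4A + 4B = -7.
Solving: A = - \frac{21}{8}, B = - \frac{35}{8}.
So x(n) = - \frac{21 \left(-4\right)^{n}}{8} - \frac{35 \cdot 4^{n}}{8}.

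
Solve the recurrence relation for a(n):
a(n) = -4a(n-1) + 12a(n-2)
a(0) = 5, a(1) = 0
Characteristic equation: x² + 4x - 12 = 0, which factors as (x - (-6))(x - (2)) = 0.
Roots r₁ = -6, r₂ = 2 (distinct).
General solution: a(n) = A·(-6)^n + B·(2)^n.
From a(0) = 5: A + B = 5.
From a(1) = 0: -6A + 2B = 0.
Solving: A = \frac{5}{4}, B = \frac{15}{4}.
So a(n) = \frac{5 \left(-6\right)^{n}}{4} + \frac{15 \cdot 2^{n}}{4}.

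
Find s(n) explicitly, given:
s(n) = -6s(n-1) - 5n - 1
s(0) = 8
First-order linear with linear forcing.
Homogeneous solution: s_h(n) = A·(-6)^n.
Try particular s_p(n) = pn + q. Substituting:
  pn + q = -6(p(n-1) + q) - 5n - 1.
Matching the n-coefficient: p = -6p - 5 ⇒ p = - \frac{5}{7}.
Matching constants: q = 6p - 6q - 1 ⇒ q = - \frac{37}{49}.
General: s(n) = A·(-6)^n - \frac{5 n}{7} - \frac{37}{49}.
Apply s(0) = 8: A - \frac{37}{49} = 8 ⇒ A = \frac{429}{49}.
So s(n) = \frac{429 \left(-6\right)^{n}}{49} - \frac{5 n}{7} - \frac{37}{49}.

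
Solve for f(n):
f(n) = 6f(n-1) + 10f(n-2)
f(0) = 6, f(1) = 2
Characteristic equation: x² - 6x - 10 = 0.
Discriminant Δ = (6)² + 4·(10) = 76.
Roots r₁,₂ = (6 ± √76)/2, so r₁ = 3 + \sqrt{19}, r₂ = 3 - \sqrt{19}.
General solution: f(n) = A·r₁^n + B·r₂^n.
From the initial conditions, A + B = 6 and r₁A + r₂B = 2.
Since r₁ - r₂ = √76: A = (2 - (6)r₂)/√76 = 3 - \frac{8 \sqrt{19}}{19}, and B = 6 - A = \frac{8 \sqrt{19}}{19} + 3.
So f(n) = \left(3 - \frac{8 \sqrt{19}}{19}\right)\left(3 + \sqrt{19}\right)^n + \left(\frac{8 \sqrt{19}}{19} + 3\right)\left(3 - \sqrt{19}\right)^n.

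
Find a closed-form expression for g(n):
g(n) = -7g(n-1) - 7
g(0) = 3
First-order linear non-homogeneous.
Homogeneous solution: g_h(n) = A·(-7)^n.
Try constant particular solution g_p = K: K = -7K - 7 ⇒ K = - \frac{7}{8}.
General: g(n) = A·(-7)^n - \frac{7}{8}.
Apply g(0) = 3: A - \frac{7}{8} = 3 ⇒ A = \frac{31}{8}.
So g(n) = \frac{31 \left(-7\right)^{n}}{8} - \frac{7}{8}.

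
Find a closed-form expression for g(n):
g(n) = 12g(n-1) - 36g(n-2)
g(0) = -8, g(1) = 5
Characteristic equation: x² - 12x + 36 = 0, which is (x - (6))².
Repeated root r = 6.
General solution: g(n) = (A + Bn)·(6)^n.
From g(0) = -8: A = -8.
From g(1) = 5: (A + B)·(6) = 5 ⇒ B = \frac{53}{6}.
So g(n) = \left(\frac{53 n}{6} - 8\right) \cdot (6)^n.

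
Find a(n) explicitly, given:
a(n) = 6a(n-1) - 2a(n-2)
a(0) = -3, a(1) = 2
Characteristic equation: x² - 6x + 2 = 0.
Discriminant Δ = (6)² + 4·(-2) = 28.
Roots r₁,₂ = (6 ± √28)/2, so r₁ = \sqrt{7} + 3, r₂ = 3 - \sqrt{7}.
General solution: a(n) = A·r₁^n + B·r₂^n.
From the initial conditions, A + B = -3 and r₁A + r₂B = 2.
Since r₁ - r₂ = √28: A = (2 - (-3)r₂)/√28 = - \frac{3}{2} + \frac{11 \sqrt{7}}{14}, and B = -3 - A = - \frac{11 \sqrt{7}}{14} - \frac{3}{2}.
So a(n) = \left(- \frac{3}{2} + \frac{11 \sqrt{7}}{14}\right)\left(\sqrt{7} + 3\right)^n + \left(- \frac{11 \sqrt{7}}{14} - \frac{3}{2}\right)\left(3 - \sqrt{7}\right)^n.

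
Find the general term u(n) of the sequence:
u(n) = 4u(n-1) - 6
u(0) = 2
First-order linear non-homogeneous.
Homogeneous solution: u_h(n) = A·(4)^n.
Try constant particular solution u_p = K: K = 4K - 6 ⇒ K = 2.
General: u(n) = A·(4)^n + 2.
Apply u(0) = 2: A + 2 = 2 ⇒ A = 0.
So u(n) = 2.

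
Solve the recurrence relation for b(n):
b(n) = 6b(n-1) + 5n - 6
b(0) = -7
First-order linear with linear forcing.
Homogeneous solution: b_h(n) = A·(6)^n.
Try particular b_p(n) = pn + q. Substituting:
  pn + q = 6(p(n-1) + q) + 5n - 6.
Matching the n-coefficient: p = 6p + 5 ⇒ p = -1.
Matching constants: q = -6p + 6q - 6 ⇒ q = 0.
General: b(n) = A·(6)^n - n + 0.
Apply b(0) = -7: A + 0 = -7 ⇒ A = -7.
So b(n) = - 7 \cdot 6^{n} - n.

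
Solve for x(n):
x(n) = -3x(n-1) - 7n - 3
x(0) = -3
First-order linear with linear forcing.
Homogeneous solution: x_h(n) = A·(-3)^n.
Try particular x_p(n) = pn + q. Substituting:
  pn + q = -3(p(n-1) + q) - 7n - 3.
Matching the n-coefficient: p = -3p - 7 ⇒ p = - \frac{7}{4}.
Matching constants: q = 3p - 3q - 3 ⇒ q = - \frac{33}{16}.
General: x(n) = A·(-3)^n - \frac{7 n}{4} - \frac{33}{16}.
Apply x(0) = -3: A - \frac{33}{16} = -3 ⇒ A = - \frac{15}{16}.
So x(n) = - \frac{15 \left(-3\right)^{n}}{16} - \frac{7 n}{4} - \frac{33}{16}.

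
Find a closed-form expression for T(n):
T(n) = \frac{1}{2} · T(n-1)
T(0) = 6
Pure geometric recurrence with ratio \frac{1}{2}.
By induction T(n) = T(0) · (\frac{1}{2})^n = 6 \cdot 2^{- n}.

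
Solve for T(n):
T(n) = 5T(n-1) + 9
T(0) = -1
First-order linear non-homogeneous.
Homogeneous solution: T_h(n) = A·(5)^n.
Try constant particular solution T_p = K: K = 5K + 9 ⇒ K = - \frac{9}{4}.
General: T(n) = A·(5)^n - \frac{9}{4}.
Apply T(0) = -1: A - \frac{9}{4} = -1 ⇒ A = \frac{5}{4}.
So T(n) = \frac{5 \cdot 5^{n}}{4} - \frac{9}{4}.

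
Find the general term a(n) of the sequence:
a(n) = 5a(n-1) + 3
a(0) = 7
First-order linear non-homogeneous.
Homogeneous solution: a_h(n) = A·(5)^n.
Try constant particular solution a_p = K: K = 5K + 3 ⇒ K = - \frac{3}{4}.
General: a(n) = A·(5)^n - \frac{3}{4}.
Apply a(0) = 7: A - \frac{3}{4} = 7 ⇒ A = \frac{31}{4}.
So a(n) = \frac{31 \cdot 5^{n}}{4} - \frac{3}{4}.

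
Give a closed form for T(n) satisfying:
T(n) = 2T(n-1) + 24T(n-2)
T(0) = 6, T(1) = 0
Characteristic equation: x² - 2x - 24 = 0, which factors as (x - (6))(x - (-4)) = 0.
Roots r₁ = 6, r₂ = -4 (distinct).
General solution: T(n) = A·(6)^n + B·(-4)^n.
From T(0) = 6: A + B = 6.
From T(1) = 0: 6A - 4B = 0.
Solving: A = \frac{12}{5}, B = \frac{18}{5}.
So T(n) = \frac{18 \left(-4\right)^{n}}{5} + \frac{12 \cdot 6^{n}}{5}.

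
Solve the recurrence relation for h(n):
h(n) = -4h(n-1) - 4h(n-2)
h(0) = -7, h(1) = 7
Characteristic equation: x² + 4x + 4 = 0, which is (x - (-2))².
Repeated root r = -2.
General solution: h(n) = (A + Bn)·(-2)^n.
From h(0) = -7: A = -7.
From h(1) = 7: (A + B)·(-2) = 7 ⇒ B = \frac{7}{2}.
So h(n) = \left(\frac{7 n}{2} - 7\right) \cdot (-2)^n.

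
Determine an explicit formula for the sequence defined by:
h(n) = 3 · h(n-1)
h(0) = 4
Pure geometric recurrence with ratio 3.
By induction h(n) = h(0) · (3)^n = 4 \cdot 3^{n}.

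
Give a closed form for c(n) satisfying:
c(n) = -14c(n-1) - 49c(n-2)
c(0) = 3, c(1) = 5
Characteristic equation: x² + 14x + 49 = 0, which is (x - (-7))².
Repeated root r = -7.
General solution: c(n) = (A + Bn)·(-7)^n.
From c(0) = 3: A = 3.
From c(1) = 5: (A + B)·(-7) = 5 ⇒ B = - \frac{26}{7}.
So c(n) = \left(3 - \frac{26 n}{7}\right) \cdot (-7)^n.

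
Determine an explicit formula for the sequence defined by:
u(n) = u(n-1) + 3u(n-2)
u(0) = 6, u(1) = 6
Characteristic equation: x² - x - 3 = 0.
Discriminant Δ = (1)² + 4·(3) = 13.
Roots r₁,₂ = (1 ± √13)/2, so r₁ = \frac{1}{2} + \frac{\sqrt{13}}{2}, r₂ = \frac{1}{2} - \frac{\sqrt{13}}{2}.
General solution: u(n) = A·r₁^n + B·r₂^n.
From the initial conditions, A + B = 6 and r₁A + r₂B = 6.
Since r₁ - r₂ = √13: A = (6 - (6)r₂)/√13 = \frac{3 \sqrt{13}}{13} + 3, and B = 6 - A = 3 - \frac{3 \sqrt{13}}{13}.
So u(n) = \left(\frac{3 \sqrt{13}}{13} + 3\right)\left(\frac{1}{2} + \frac{\sqrt{13}}{2}\right)^n + \left(3 - \frac{3 \sqrt{13}}{13}\right)\left(\frac{1}{2} - \frac{\sqrt{13}}{2}\right)^n.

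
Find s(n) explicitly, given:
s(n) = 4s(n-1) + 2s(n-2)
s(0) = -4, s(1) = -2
Characteristic equation: x² - 4x - 2 = 0.
Discriminant Δ = (4)² + 4·(2) = 24.
Roots r₁,₂ = (4 ± √24)/2, so r₁ = 2 + \sqrt{6}, r₂ = 2 - \sqrt{6}.
General solution: s(n) = A·r₁^n + B·r₂^n.
From the initial conditions, A + B = -4 and r₁A + r₂B = -2.
Since r₁ - r₂ = √24: A = (-2 - (-4)r₂)/√24 = -2 + \frac{\sqrt{6}}{2}, and B = -4 - A = -2 - \frac{\sqrt{6}}{2}.
So s(n) = \left(-2 + \frac{\sqrt{6}}{2}\right)\left(2 + \sqrt{6}\right)^n + \left(-2 - \frac{\sqrt{6}}{2}\right)\left(2 - \sqrt{6}\right)^n.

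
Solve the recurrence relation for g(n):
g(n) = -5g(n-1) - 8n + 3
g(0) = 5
First-order linear with linear forcing.
Homogeneous solution: g_h(n) = A·(-5)^n.
Try particular g_p(n) = pn + q. Substituting:
  pn + q = -5(p(n-1) + q) - 8n + 3.
Matching the n-coefficient: p = -5p - 8 ⇒ p = - \frac{4}{3}.
Matching constants: q = 5p - 5q + 3 ⇒ q = - \frac{11}{18}.
General: g(n) = A·(-5)^n - \frac{4 n}{3} - \frac{11}{18}.
Apply g(0) = 5: A - \frac{11}{18} = 5 ⇒ A = \frac{101}{18}.
So g(n) = \frac{101 \left(-5\right)^{n}}{18} - \frac{4 n}{3} - \frac{11}{18}.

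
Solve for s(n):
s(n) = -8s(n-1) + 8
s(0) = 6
First-order linear non-homogeneous.
Homogeneous solution: s_h(n) = A·(-8)^n.
Try constant particular solution s_p = K: K = -8K + 8 ⇒ K = \frac{8}{9}.
General: s(n) = A·(-8)^n + \frac{8}{9}.
Apply s(0) = 6: A + \frac{8}{9} = 6 ⇒ A = \frac{46}{9}.
So s(n) = \frac{46 \left(-8\right)^{n}}{9} + \frac{8}{9}.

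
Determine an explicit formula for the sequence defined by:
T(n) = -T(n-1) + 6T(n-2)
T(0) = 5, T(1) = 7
Characteristic equation: x² + x - 6 = 0, which factors as (x - (2))(x - (-3)) = 0.
Roots r₁ = 2, r₂ = -3 (distinct).
General solution: T(n) = A·(2)^n + B·(-3)^n.
From T(0) = 5: A + B = 5.
From T(1) = 7: 2A - 3B = 7.
Solving: A = \frac{22}{5}, B = \frac{3}{5}.
So T(n) = \frac{3 \left(-3\right)^{n}}{5} + \frac{22 \cdot 2^{n}}{5}.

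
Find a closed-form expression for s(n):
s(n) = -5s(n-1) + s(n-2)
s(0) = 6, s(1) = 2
Characteristic equation: x² + 5x - 1 = 0.
Discriminant Δ = (-5)² + 4·(1) = 29.
Roots r₁,₂ = (-5 ± √29)/2, so r₁ = - \frac{5}{2} + \frac{\sqrt{29}}{2}, r₂ = - \frac{\sqrt{29}}{2} - \frac{5}{2}.
General solution: s(n) = A·r₁^n + B·r₂^n.
From the initial conditions, A + B = 6 and r₁A + r₂B = 2.
Since r₁ - r₂ = √29: A = (2 - (6)r₂)/√29 = 3 + \frac{17 \sqrt{29}}{29}, and B = 6 - A = 3 - \frac{17 \sqrt{29}}{29}.
So s(n) = \left(3 + \frac{17 \sqrt{29}}{29}\right)\left(- \frac{5}{2} + \frac{\sqrt{29}}{2}\right)^n + \left(3 - \frac{17 \sqrt{29}}{29}\right)\left(- \frac{\sqrt{29}}{2} - \frac{5}{2}\right)^n.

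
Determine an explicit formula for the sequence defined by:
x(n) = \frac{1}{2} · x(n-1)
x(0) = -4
Pure geometric recurrence with ratio \frac{1}{2}.
By induction x(n) = x(0) · (\frac{1}{2})^n = - 4 \cdot 2^{- n}.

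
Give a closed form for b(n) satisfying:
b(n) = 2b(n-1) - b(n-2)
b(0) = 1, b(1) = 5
Characteristic equation: x² - 2x + 1 = 0, which is (x - (1))².
Repeated root r = 1.
General solution: b(n) = (A + Bn)·(1)^n.
From b(0) = 1: A = 1.
From b(1) = 5: (A + B)·(1) = 5 ⇒ B = 4.
So b(n) = \left(4 n + 1\right) \cdot (1)^n.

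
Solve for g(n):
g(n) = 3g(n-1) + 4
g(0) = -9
First-order linear non-homogeneous.
Homogeneous solution: g_h(n) = A·(3)^n.
Try constant particular solution g_p = K: K = 3K + 4 ⇒ K = -2.
General: g(n) = A·(3)^n - 2.
Apply g(0) = -9: A - 2 = -9 ⇒ A = -7.
So g(n) = - 7 \cdot 3^{n} - 2.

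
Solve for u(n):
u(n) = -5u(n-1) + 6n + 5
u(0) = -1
First-order linear with linear forcing.
Homogeneous solution: u_h(n) = A·(-5)^n.
Try particular u_p(n) = pn + q. Substituting:
  pn + q = -5(p(n-1) + q) + 6n + 5.
Matching the n-coefficient: p = -5p + 6 ⇒ p = 1.
Matching constants: q = 5p - 5q + 5 ⇒ q = \frac{5}{3}.
General: u(n) = A·(-5)^n + n + \frac{5}{3}.
Apply u(0) = -1: A + \frac{5}{3} = -1 ⇒ A = - \frac{8}{3}.
So u(n) = - \frac{8 \left(-5\right)^{n}}{3} + n + \frac{5}{3}.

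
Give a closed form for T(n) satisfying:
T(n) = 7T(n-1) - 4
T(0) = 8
First-order linear non-homogeneous.
Homogeneous solution: T_h(n) = A·(7)^n.
Try constant particular solution T_p = K: K = 7K - 4 ⇒ K = \frac{2}{3}.
General: T(n) = A·(7)^n + \frac{2}{3}.
Apply T(0) = 8: A + \frac{2}{3} = 8 ⇒ A = \frac{22}{3}.
So T(n) = \frac{22 \cdot 7^{n}}{3} + \frac{2}{3}.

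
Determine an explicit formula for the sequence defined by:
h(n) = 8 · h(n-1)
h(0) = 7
Pure geometric recurrence with ratio 8.
By induction h(n) = h(0) · (8)^n = 7 \cdot 8^{n}.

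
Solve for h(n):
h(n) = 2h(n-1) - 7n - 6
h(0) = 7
First-order linear with linear forcing.
Homogeneous solution: h_h(n) = A·(2)^n.
Try particular h_p(n) = pn + q. Substituting:
  pn + q = 2(p(n-1) + q) - 7n - 6.
Matching the n-coefficient: p = 2p - 7 ⇒ p = 7.
Matching constants: q = -2p + 2q - 6 ⇒ q = 20.
General: h(n) = A·(2)^n + 7 n + 20.
Apply h(0) = 7: A + 20 = 7 ⇒ A = -13.
So h(n) = - 13 \cdot 2^{n} + 7 n + 20.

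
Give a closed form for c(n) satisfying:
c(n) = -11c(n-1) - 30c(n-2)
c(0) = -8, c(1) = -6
Characteristic equation: x² + 11x + 30 = 0, which factors as (x - (-5))(x - (-6)) = 0.
Roots r₁ = -5, r₂ = -6 (distinct).
General solution: c(n) = A·(-5)^n + B·(-6)^n.
From c(0) = -8: A + B = -8.
From c(1) = -6: -5A - 6B = -6.
Solving: A = -54, B = 46.
So c(n) = - 54 \left(-5\right)^{n} + 46 \left(-6\right)^{n}.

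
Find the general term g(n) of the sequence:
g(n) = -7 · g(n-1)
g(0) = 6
Pure geometric recurrence with ratio -7.
By induction g(n) = g(0) · (-7)^n = 6 \left(-7\right)^{n}.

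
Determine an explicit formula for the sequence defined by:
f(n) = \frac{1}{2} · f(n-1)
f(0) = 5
Pure geometric recurrence with ratio \frac{1}{2}.
By induction f(n) = f(0) · (\frac{1}{2})^n = 5 \cdot 2^{- n}.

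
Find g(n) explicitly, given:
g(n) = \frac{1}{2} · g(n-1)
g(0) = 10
Pure geometric recurrence with ratio \frac{1}{2}.
By induction g(n) = g(0) · (\frac{1}{2})^n = 10 \cdot 2^{- n}.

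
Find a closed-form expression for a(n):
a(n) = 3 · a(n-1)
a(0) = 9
Pure geometric recurrence with ratio 3.
By induction a(n) = a(0) · (3)^n = 9 \cdot 3^{n}.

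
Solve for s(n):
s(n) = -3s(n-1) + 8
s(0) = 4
First-order linear non-homogeneous.
Homogeneous solution: s_h(n) = A·(-3)^n.
Try constant particular solution s_p = K: K = -3K + 8 ⇒ K = 2.
General: s(n) = A·(-3)^n + 2.
Apply s(0) = 4: A + 2 = 4 ⇒ A = 2.
So s(n) = 2 \left(-3\right)^{n} + 2.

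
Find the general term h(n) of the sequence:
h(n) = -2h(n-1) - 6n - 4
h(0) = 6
First-order linear with linear forcing.
Homogeneous solution: h_h(n) = A·(-2)^n.
Try particular h_p(n) = pn + q. Substituting:
  pn + q = -2(p(n-1) + q) - 6n - 4.
Matching the n-coefficient: p = -2p - 6 ⇒ p = -2.
Matching constants: q = 2p - 2q - 4 ⇒ q = - \frac{8}{3}.
General: h(n) = A·(-2)^n - 2 n - \frac{8}{3}.
Apply h(0) = 6: A - \frac{8}{3} = 6 ⇒ A = \frac{26}{3}.
So h(n) = \frac{26 \left(-2\right)^{n}}{3} - 2 n - \frac{8}{3}.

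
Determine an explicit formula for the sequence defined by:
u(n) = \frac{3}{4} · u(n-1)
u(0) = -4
Pure geometric recurrence with ratio \frac{3}{4}.
By induction u(n) = u(0) · (\frac{3}{4})^n = - 4 \left(\frac{3}{4}\right)^{n}.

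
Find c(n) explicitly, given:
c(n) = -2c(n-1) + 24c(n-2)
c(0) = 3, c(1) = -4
Characteristic equation: x² + 2x - 24 = 0, which factors as (x - (-6))(x - (4)) = 0.
Roots r₁ = -6, r₂ = 4 (distinct).
General solution: c(n) = A·(-6)^n + B·(4)^n.
From c(0) = 3: A + B = 3.
From c(1) = -4: -6A + 4B = -4.
Solving: A = \frac{8}{5}, B = \frac{7}{5}.
So c(n) = \frac{8 \left(-6\right)^{n}}{5} + \frac{7 \cdot 4^{n}}{5}.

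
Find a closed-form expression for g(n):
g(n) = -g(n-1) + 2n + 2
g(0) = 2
First-order linear with linear forcing.
Homogeneous solution: g_h(n) = A·(-1)^n.
Try particular g_p(n) = pn + q. Substituting:
  pn + q = -(p(n-1) + q) + 2n + 2.
Matching the n-coefficient: p = -p + 2 ⇒ p = 1.
Matching constants: q = p - q + 2 ⇒ q = \frac{3}{2}.
General: g(n) = A·(-1)^n + n + \frac{3}{2}.
Apply g(0) = 2: A + \frac{3}{2} = 2 ⇒ A = \frac{1}{2}.
So g(n) = \frac{\left(-1\right)^{n}}{2} + n + \frac{3}{2}.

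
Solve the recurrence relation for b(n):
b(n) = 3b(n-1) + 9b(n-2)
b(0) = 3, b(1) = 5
Characteristic equation: x² - 3x - 9 = 0.
Discriminant Δ = (3)² + 4·(9) = 45.
Roots r₁,₂ = (3 ± √45)/2, so r₁ = \frac{3}{2} + \frac{3 \sqrt{5}}{2}, r₂ = \frac{3}{2} - \frac{3 \sqrt{5}}{2}.
General solution: b(n) = A·r₁^n + B·r₂^n.
From the initial conditions, A + B = 3 and r₁A + r₂B = 5.
Since r₁ - r₂ = √45: A = (5 - (3)r₂)/√45 = \frac{\sqrt{5}}{30} + \frac{3}{2}, and B = 3 - A = \frac{3}{2} - \frac{\sqrt{5}}{30}.
So b(n) = \left(\frac{\sqrt{5}}{30} + \frac{3}{2}\right)\left(\frac{3}{2} + \frac{3 \sqrt{5}}{2}\right)^n + \left(\frac{3}{2} - \frac{\sqrt{5}}{30}\right)\left(\frac{3}{2} - \frac{3 \sqrt{5}}{2}\right)^n.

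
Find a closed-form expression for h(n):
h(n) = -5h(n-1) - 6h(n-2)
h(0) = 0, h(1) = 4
Characteristic equation: x² + 5x + 6 = 0, which factors as (x - (-2))(x - (-3)) = 0.
Roots r₁ = -2, r₂ = -3 (distinct).
General solution: h(n) = A·(-2)^n + B·(-3)^n.
From h(0) = 0: A + B = 0.
From h(1) = 4: -2A - 3B = 4.
Solving: A = 4, B = -4.
So h(n) = 4 \left(-2\right)^{n} - 4 \left(-3\right)^{n}.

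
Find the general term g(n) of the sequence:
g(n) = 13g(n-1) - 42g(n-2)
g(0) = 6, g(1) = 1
Characteristic equation: x² - 13x + 42 = 0, which factors as (x - (6))(x - (7)) = 0.
Roots r₁ = 6, r₂ = 7 (distinct).
General solution: g(n) = A·(6)^n + B·(7)^n.
From g(0) = 6: A + B = 6.
From g(1) = 1: 6A + 7B = 1.
Solving: A = 41, B = -35.
So g(n) = 41 \cdot 6^{n} - 35 \cdot 7^{n}.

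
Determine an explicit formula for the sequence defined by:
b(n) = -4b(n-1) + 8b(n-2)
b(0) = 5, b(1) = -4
Characteristic equation: x² + 4x - 8 = 0.
Discriminant Δ = (-4)² + 4·(8) = 48.
Roots r₁,₂ = (-4 ± √48)/2, so r₁ = -2 + 2 \sqrt{3}, r₂ = - 2 \sqrt{3} - 2.
General solution: b(n) = A·r₁^n + B·r₂^n.
From the initial conditions, A + B = 5 and r₁A + r₂B = -4.
Since r₁ - r₂ = √48: A = (-4 - (5)r₂)/√48 = \frac{\sqrt{3}}{2} + \frac{5}{2}, and B = 5 - A = \frac{5}{2} - \frac{\sqrt{3}}{2}.
So b(n) = \left(\frac{\sqrt{3}}{2} + \frac{5}{2}\right)\left(-2 + 2 \sqrt{3}\right)^n + \left(\frac{5}{2} - \frac{\sqrt{3}}{2}\right)\left(- 2 \sqrt{3} - 2\right)^n.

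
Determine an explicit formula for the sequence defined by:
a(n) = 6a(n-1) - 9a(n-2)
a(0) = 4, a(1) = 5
Characteristic equation: x² - 6x + 9 = 0, which is (x - (3))².
Repeated root r = 3.
General solution: a(n) = (A + Bn)·(3)^n.
From a(0) = 4: A = 4.
From a(1) = 5: (A + B)·(3) = 5 ⇒ B = - \frac{7}{3}.
So a(n) = \left(4 - \frac{7 n}{3}\right) \cdot (3)^n.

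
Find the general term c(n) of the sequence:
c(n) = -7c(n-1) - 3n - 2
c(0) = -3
First-order linear with linear forcing.
Homogeneous solution: c_h(n) = A·(-7)^n.
Try particular c_p(n) = pn + q. Substituting:
  pn + q = -7(p(n-1) + q) - 3n - 2.
Matching the n-coefficient: p = -7p - 3 ⇒ p = - \frac{3}{8}.
Matching constants: q = 7p - 7q - 2 ⇒ q = - \frac{37}{64}.
General: c(n) = A·(-7)^n - \frac{3 n}{8} - \frac{37}{64}.
Apply c(0) = -3: A - \frac{37}{64} = -3 ⇒ A = - \frac{155}{64}.
So c(n) = - \frac{155 \left(-7\right)^{n}}{64} - \frac{3 n}{8} - \frac{37}{64}.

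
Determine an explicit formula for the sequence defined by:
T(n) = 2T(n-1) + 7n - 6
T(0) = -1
First-order linear with linear forcing.
Homogeneous solution: T_h(n) = A·(2)^n.
Try particular T_p(n) = pn + q. Substituting:
  pn + q = 2(p(n-1) + q) + 7n - 6.
Matching the n-coefficient: p = 2p + 7 ⇒ p = -7.
Matching constants: q = -2p + 2q - 6 ⇒ q = -8.
General: T(n) = A·(2)^n - 7 n - 8.
Apply T(0) = -1: A - 8 = -1 ⇒ A = 7.
So T(n) = 7 \cdot 2^{n} - 7 n - 8.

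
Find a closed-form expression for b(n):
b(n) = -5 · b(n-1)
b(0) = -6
Pure geometric recurrence with ratio -5.
By induction b(n) = b(0) · (-5)^n = - 6 \left(-5\right)^{n}.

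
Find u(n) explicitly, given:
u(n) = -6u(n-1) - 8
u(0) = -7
First-order linear non-homogeneous.
Homogeneous solution: u_h(n) = A·(-6)^n.
Try constant particular solution u_p = K: K = -6K - 8 ⇒ K = - \frac{8}{7}.
General: u(n) = A·(-6)^n - \frac{8}{7}.
Apply u(0) = -7: A - \frac{8}{7} = -7 ⇒ A = - \frac{41}{7}.
So u(n) = - \frac{41 \left(-6\right)^{n}}{7} - \frac{8}{7}.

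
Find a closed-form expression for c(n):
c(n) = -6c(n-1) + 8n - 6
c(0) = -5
First-order linear with linear forcing.
Homogeneous solution: c_h(n) = A·(-6)^n.
Try particular c_p(n) = pn + q. Substituting:
  pn + q = -6(p(n-1) + q) + 8n - 6.
Matching the n-coefficient: p = -6p + 8 ⇒ p = \frac{8}{7}.
Matching constants: q = 6p - 6q - 6 ⇒ q = \frac{6}{49}.
General: c(n) = A·(-6)^n + \frac{8 n}{7} + \frac{6}{49}.
Apply c(0) = -5: A + \frac{6}{49} = -5 ⇒ A = - \frac{251}{49}.
So c(n) = - \frac{251 \left(-6\right)^{n}}{49} + \frac{8 n}{7} + \frac{6}{49}.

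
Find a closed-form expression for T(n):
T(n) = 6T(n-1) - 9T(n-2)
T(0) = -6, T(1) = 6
Characteristic equation: x² - 6x + 9 = 0, which is (x - (3))².
Repeated root r = 3.
General solution: T(n) = (A + Bn)·(3)^n.
From T(0) = -6: A = -6.
From T(1) = 6: (A + B)·(3) = 6 ⇒ B = 8.
So T(n) = \left(8 n - 6\right) \cdot (3)^n.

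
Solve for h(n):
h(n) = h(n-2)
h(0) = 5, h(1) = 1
Characteristic equation: x² - 1 = 0, which factors as (x - (-1))(x - (1)) = 0.
Roots r₁ = -1, r₂ = 1 (distinct).
General solution: h(n) = A·(-1)^n + B·(1)^n.
From h(0) = 5: A + B = 5.
From h(1) = 1: -A + B = 1.
Solving: A = 2, B = 3.
So h(n) = 2 \left(-1\right)^{n} + 3.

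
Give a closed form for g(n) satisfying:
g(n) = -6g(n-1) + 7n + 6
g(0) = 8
First-order linear with linear forcing.
Homogeneous solution: g_h(n) = A·(-6)^n.
Try particular g_p(n) = pn + q. Substituting:
  pn + q = -6(p(n-1) + q) + 7n + 6.
Matching the n-coefficient: p = -6p + 7 ⇒ p = 1.
Matching constants: q = 6p - 6q + 6 ⇒ q = \frac{12}{7}.
General: g(n) = A·(-6)^n + n + \frac{12}{7}.
Apply g(0) = 8: A + \frac{12}{7} = 8 ⇒ A = \frac{44}{7}.
So g(n) = \frac{44 \left(-6\right)^{n}}{7} + n + \frac{12}{7}.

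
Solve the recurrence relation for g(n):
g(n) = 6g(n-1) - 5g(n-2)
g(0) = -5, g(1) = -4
Characteristic equation: x² - 6x + 5 = 0, which factors as (x - (1))(x - (5)) = 0.
Roots r₁ = 1, r₂ = 5 (distinct).
General solution: g(n) = A·(1)^n + B·(5)^n.
From g(0) = -5: A + B = -5.
From g(1) = -4: A + 5B = -4.
Solving: A = - \frac{21}{4}, B = \frac{1}{4}.
So g(n) = \frac{5^{n}}{4} - \frac{21}{4}.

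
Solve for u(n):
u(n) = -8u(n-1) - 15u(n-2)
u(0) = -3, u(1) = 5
Characteristic equation: x² + 8x + 15 = 0, which factors as (x - (-5))(x - (-3)) = 0.
Roots r₁ = -5, r₂ = -3 (distinct).
General solution: u(n) = A·(-5)^n + B·(-3)^n.
From u(0) = -3: A + B = -3.
From u(1) = 5: -5A - 3B = 5.
Solving: A = 2, B = -5.
So u(n) = - 5 \left(-3\right)^{n} + 2 \left(-5\right)^{n}.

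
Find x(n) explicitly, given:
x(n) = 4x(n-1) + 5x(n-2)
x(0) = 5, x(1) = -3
Characteristic equation: x² - 4x - 5 = 0, which factors as (x - (-1))(x - (5)) = 0.
Roots r₁ = -1, r₂ = 5 (distinct).
General solution: x(n) = A·(-1)^n + B·(5)^n.
From x(0) = 5: A + B = 5.
From x(1) = -3: -A + 5B = -3.
Solving: A = \frac{14}{3}, B = \frac{1}{3}.
So x(n) = \frac{14 \left(-1\right)^{n}}{3} + \frac{5^{n}}{3}.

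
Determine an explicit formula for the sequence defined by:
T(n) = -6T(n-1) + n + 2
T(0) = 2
First-order linear with linear forcing.
Homogeneous solution: T_h(n) = A·(-6)^n.
Try particular T_p(n) = pn + q. Substituting:
  pn + q = -6(p(n-1) + q) + n + 2.
Matching the n-coefficient: p = -6p + 1 ⇒ p = \frac{1}{7}.
Matching constants: q = 6p - 6q + 2 ⇒ q = \frac{20}{49}.
General: T(n) = A·(-6)^n + \frac{n}{7} + \frac{20}{49}.
Apply T(0) = 2: A + \frac{20}{49} = 2 ⇒ A = \frac{78}{49}.
So T(n) = \frac{78 \left(-6\right)^{n}}{49} + \frac{n}{7} + \frac{20}{49}.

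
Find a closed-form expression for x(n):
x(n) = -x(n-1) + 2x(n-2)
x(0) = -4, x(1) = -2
Characteristic equation: x² + x - 2 = 0, which factors as (x - (-2))(x - (1)) = 0.
Roots r₁ = -2, r₂ = 1 (distinct).
General solution: x(n) = A·(-2)^n + B·(1)^n.
From x(0) = -4: A + B = -4.
From x(1) = -2: -2A + B = -2.
Solving: A = - \frac{2}{3}, B = - \frac{10}{3}.
So x(n) = - \frac{2 \left(-2\right)^{n}}{3} - \frac{10}{3}.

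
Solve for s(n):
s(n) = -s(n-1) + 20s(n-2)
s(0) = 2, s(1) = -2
Characteristic equation: x² + x - 20 = 0, which factors as (x - (-5))(x - (4)) = 0.
Roots r₁ = -5, r₂ = 4 (distinct).
General solution: s(n) = A·(-5)^n + B·(4)^n.
From s(0) = 2: A + B = 2.
From s(1) = -2: -5A + 4B = -2.
Solving: A = \frac{10}{9}, B = \frac{8}{9}.
So s(n) = \frac{10 \left(-5\right)^{n}}{9} + \frac{8 \cdot 4^{n}}{9}.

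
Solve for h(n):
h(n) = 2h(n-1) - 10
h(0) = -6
First-order linear non-homogeneous.
Homogeneous solution: h_h(n) = A·(2)^n.
Try constant particular solution h_p = K: K = 2K - 10 ⇒ K = 10.
General: h(n) = A·(2)^n + 10.
Apply h(0) = -6: A + 10 = -6 ⇒ A = -16.
So h(n) = 10 - 16 \cdot 2^{n}.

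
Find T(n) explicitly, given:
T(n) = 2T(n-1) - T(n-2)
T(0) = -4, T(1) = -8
Characteristic equation: x² - 2x + 1 = 0, which is (x - (1))².
Repeated root r = 1.
General solution: T(n) = (A + Bn)·(1)^n.
From T(0) = -4: A = -4.
From T(1) = -8: (A + B)·(1) = -8 ⇒ B = -4.
So T(n) = \left(- 4 n - 4\right) \cdot (1)^n.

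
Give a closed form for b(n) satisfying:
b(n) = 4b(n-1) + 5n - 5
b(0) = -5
First-order linear with linear forcing.
Homogeneous solution: b_h(n) = A·(4)^n.
Try particular b_p(n) = pn + q. Substituting:
  pn + q = 4(p(n-1) + q) + 5n - 5.
Matching the n-coefficient: p = 4p + 5 ⇒ p = - \frac{5}{3}.
Matching constants: q = -4p + 4q - 5 ⇒ q = - \frac{5}{9}.
General: b(n) = A·(4)^n - \frac{5 n}{3} - \frac{5}{9}.
Apply b(0) = -5: A - \frac{5}{9} = -5 ⇒ A = - \frac{40}{9}.
So b(n) = - \frac{40 \cdot 4^{n}}{9} - \frac{5 n}{3} - \frac{5}{9}.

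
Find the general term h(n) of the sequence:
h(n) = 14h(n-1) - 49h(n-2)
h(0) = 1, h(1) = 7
Characteristic equation: x² - 14x + 49 = 0, which is (x - (7))².
Repeated root r = 7.
General solution: h(n) = (A + Bn)·(7)^n.
From h(0) = 1: A = 1.
From h(1) = 7: (A + B)·(7) = 7 ⇒ B = 0.
So h(n) = \left(1\right) \cdot (7)^n.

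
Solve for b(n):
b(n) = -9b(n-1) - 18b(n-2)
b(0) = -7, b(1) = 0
Characteristic equation: x² + 9x + 18 = 0, which factors as (x - (-3))(x - (-6)) = 0.
Roots r₁ = -3, r₂ = -6 (distinct).
General solution: b(n) = A·(-3)^n + B·(-6)^n.
From b(0) = -7: A + B = -7.
From b(1) = 0: -3A - 6B = 0.
Solving: A = -14, B = 7.
So b(n) = - 14 \left(-3\right)^{n} + 7 \left(-6\right)^{n}.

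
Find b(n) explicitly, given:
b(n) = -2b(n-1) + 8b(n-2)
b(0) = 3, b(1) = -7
Characteristic equation: x² + 2x - 8 = 0, which factors as (x - (-4))(x - (2)) = 0.
Roots r₁ = -4, r₂ = 2 (distinct).
General solution: b(n) = A·(-4)^n + B·(2)^n.
From b(0) = 3: A + B = 3.
From b(1) = -7: -4A + 2B = -7.
Solving: A = \frac{13}{6}, B = \frac{5}{6}.
So b(n) = \frac{13 \left(-4\right)^{n}}{6} + \frac{5 \cdot 2^{n}}{6}.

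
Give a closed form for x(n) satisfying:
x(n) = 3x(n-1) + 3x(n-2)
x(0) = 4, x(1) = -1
Characteristic equation: x² - 3x - 3 = 0.
Discriminant Δ = (3)² + 4·(3) = 21.
Roots r₁,₂ = (3 ± √21)/2, so r₁ = \frac{3}{2} + \frac{\sqrt{21}}{2}, r₂ = \frac{3}{2} - \frac{\sqrt{21}}{2}.
General solution: x(n) = A·r₁^n + B·r₂^n.
From the initial conditions, A + B = 4 and r₁A + r₂B = -1.
Since r₁ - r₂ = √21: A = (-1 - (4)r₂)/√21 = 2 - \frac{\sqrt{21}}{3}, and B = 4 - A = \frac{\sqrt{21}}{3} + 2.
So x(n) = \left(2 - \frac{\sqrt{21}}{3}\right)\left(\frac{3}{2} + \frac{\sqrt{21}}{2}\right)^n + \left(\frac{\sqrt{21}}{3} + 2\right)\left(\frac{3}{2} - \frac{\sqrt{21}}{2}\right)^n.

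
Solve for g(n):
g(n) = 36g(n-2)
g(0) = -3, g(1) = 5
Characteristic equation: x² - 36 = 0, which factors as (x - (6))(x - (-6)) = 0.
Roots r₁ = 6, r₂ = -6 (distinct).
General solution: g(n) = A·(6)^n + B·(-6)^n.
From g(0) = -3: A + B = -3.
From g(1) = 5: 6A - 6B = 5.
Solving: A = - \frac{13}{12}, B = - \frac{23}{12}.
So g(n) = - \frac{23 \left(-6\right)^{n}}{12} - \frac{13 \cdot 6^{n}}{12}.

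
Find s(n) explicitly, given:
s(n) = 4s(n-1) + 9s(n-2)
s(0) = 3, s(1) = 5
Characteristic equation: x² - 4x - 9 = 0.
Discriminant Δ = (4)² + 4·(9) = 52.
Roots r₁,₂ = (4 ± √52)/2, so r₁ = 2 + \sqrt{13}, r₂ = 2 - \sqrt{13}.
General solution: s(n) = A·r₁^n + B·r₂^n.
From the initial conditions, A + B = 3 and r₁A + r₂B = 5.
Since r₁ - r₂ = √52: A = (5 - (3)r₂)/√52 = \frac{3}{2} - \frac{\sqrt{13}}{26}, and B = 3 - A = \frac{\sqrt{13}}{26} + \frac{3}{2}.
So s(n) = \left(\frac{3}{2} - \frac{\sqrt{13}}{26}\right)\left(2 + \sqrt{13}\right)^n + \left(\frac{\sqrt{13}}{26} + \frac{3}{2}\right)\left(2 - \sqrt{13}\right)^n.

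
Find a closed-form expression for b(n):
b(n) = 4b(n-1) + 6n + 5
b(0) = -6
First-order linear with linear forcing.
Homogeneous solution: b_h(n) = A·(4)^n.
Try particular b_p(n) = pn + q. Substituting:
  pn + q = 4(p(n-1) + q) + 6n + 5.
Matching the n-coefficient: p = 4p + 6 ⇒ p = -2.
Matching constants: q = -4p + 4q + 5 ⇒ q = - \frac{13}{3}.
General: b(n) = A·(4)^n - 2 n - \frac{13}{3}.
Apply b(0) = -6: A - \frac{13}{3} = -6 ⇒ A = - \frac{5}{3}.
So b(n) = - \frac{5 \cdot 4^{n}}{3} - 2 n - \frac{13}{3}.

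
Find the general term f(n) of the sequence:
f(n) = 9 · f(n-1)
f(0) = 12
Pure geometric recurrence with ratio 9.
By induction f(n) = f(0) · (9)^n = 12 \cdot 9^{n}.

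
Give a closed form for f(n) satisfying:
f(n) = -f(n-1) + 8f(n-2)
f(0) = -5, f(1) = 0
Characteristic equation: x² + x - 8 = 0.
Discriminant Δ = (-1)² + 4·(8) = 33.
Roots r₁,₂ = (-1 ± √33)/2, so r₁ = - \frac{1}{2} + \frac{\sqrt{33}}{2}, r₂ = - \frac{\sqrt{33}}{2} - \frac{1}{2}.
General solution: f(n) = A·r₁^n + B·r₂^n.
From the initial conditions, A + B = -5 and r₁A + r₂B = 0.
Since r₁ - r₂ = √33: A = (0 - (-5)r₂)/√33 = - \frac{5}{2} - \frac{5 \sqrt{33}}{66}, and B = -5 - A = - \frac{5}{2} + \frac{5 \sqrt{33}}{66}.
So f(n) = \left(- \frac{5}{2} - \frac{5 \sqrt{33}}{66}\right)\left(- \frac{1}{2} + \frac{\sqrt{33}}{2}\right)^n + \left(- \frac{5}{2} + \frac{5 \sqrt{33}}{66}\right)\left(- \frac{\sqrt{33}}{2} - \frac{1}{2}\right)^n.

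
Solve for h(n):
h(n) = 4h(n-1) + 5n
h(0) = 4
First-order linear with linear forcing.
Homogeneous solution: h_h(n) = A·(4)^n.
Try particular h_p(n) = pn + q. Substituting:
  pn + q = 4(p(n-1) + q) + 5n.
Matching the n-coefficient: p = 4p + 5 ⇒ p = - \frac{5}{3}.
Matching constants: q = -4p + 4q ⇒ q = - \frac{20}{9}.
General: h(n) = A·(4)^n - \frac{5 n}{3} - \frac{20}{9}.
Apply h(0) = 4: A - \frac{20}{9} = 4 ⇒ A = \frac{56}{9}.
So h(n) = \frac{56 \cdot 4^{n}}{9} - \frac{5 n}{3} - \frac{20}{9}.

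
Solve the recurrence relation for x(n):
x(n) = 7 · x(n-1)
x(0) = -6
Pure geometric recurrence with ratio 7.
By induction x(n) = x(0) · (7)^n = - 6 \cdot 7^{n}.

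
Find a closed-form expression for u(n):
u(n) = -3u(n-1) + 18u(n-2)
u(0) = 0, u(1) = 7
Characteristic equation: x² + 3x - 18 = 0, which factors as (x - (-6))(x - (3)) = 0.
Roots r₁ = -6, r₂ = 3 (distinct).
General solution: u(n) = A·(-6)^n + B·(3)^n.
From u(0) = 0: A + B = 0.
From u(1) = 7: -6A + 3B = 7.
Solving: A = - \frac{7}{9}, B = \frac{7}{9}.
So u(n) = - \frac{7 \left(-6\right)^{n}}{9} + \frac{7 \cdot 3^{n}}{9}.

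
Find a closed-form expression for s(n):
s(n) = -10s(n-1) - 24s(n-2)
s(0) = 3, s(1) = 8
Characteristic equation: x² + 10x + 24 = 0, which factors as (x - (-4))(x - (-6)) = 0.
Roots r₁ = -4, r₂ = -6 (distinct).
General solution: s(n) = A·(-4)^n + B·(-6)^n.
From s(0) = 3: A + B = 3.
From s(1) = 8: -4A - 6B = 8.
Solving: A = 13, B = -10.
So s(n) = 13 \left(-4\right)^{n} - 10 \left(-6\right)^{n}.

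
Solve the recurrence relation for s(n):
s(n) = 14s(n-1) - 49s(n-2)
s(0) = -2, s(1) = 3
Characteristic equation: x² - 14x + 49 = 0, which is (x - (7))².
Repeated root r = 7.
General solution: s(n) = (A + Bn)·(7)^n.
From s(0) = -2: A = -2.
From s(1) = 3: (A + B)·(7) = 3 ⇒ B = \frac{17}{7}.
So s(n) = \left(\frac{17 n}{7} - 2\right) \cdot (7)^n.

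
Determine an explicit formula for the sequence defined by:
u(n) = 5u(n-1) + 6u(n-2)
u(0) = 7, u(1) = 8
Characteristic equation: x² - 5x - 6 = 0, which factors as (x - (6))(x - (-1)) = 0.
Roots r₁ = 6, r₂ = -1 (distinct).
General solution: u(n) = A·(6)^n + B·(-1)^n.
From u(0) = 7: A + B = 7.
From u(1) = 8: 6A - B = 8.
Solving: A = \frac{15}{7}, B = \frac{34}{7}.
So u(n) = \frac{34 \left(-1\right)^{n}}{7} + \frac{15 \cdot 6^{n}}{7}.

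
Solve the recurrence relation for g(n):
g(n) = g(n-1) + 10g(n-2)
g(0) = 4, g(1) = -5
Characteristic equation: x² - x - 10 = 0.
Discriminant Δ = (1)² + 4·(10) = 41.
Roots r₁,₂ = (1 ± √41)/2, so r₁ = \frac{1}{2} + \frac{\sqrt{41}}{2}, r₂ = \frac{1}{2} - \frac{\sqrt{41}}{2}.
General solution: g(n) = A·r₁^n + B·r₂^n.
From the initial conditions, A + B = 4 and r₁A + r₂B = -5.
Since r₁ - r₂ = √41: A = (-5 - (4)r₂)/√41 = 2 - \frac{7 \sqrt{41}}{41}, and B = 4 - A = \frac{7 \sqrt{41}}{41} + 2.
So g(n) = \left(2 - \frac{7 \sqrt{41}}{41}\right)\left(\frac{1}{2} + \frac{\sqrt{41}}{2}\right)^n + \left(\frac{7 \sqrt{41}}{41} + 2\right)\left(\frac{1}{2} - \frac{\sqrt{41}}{2}\right)^n.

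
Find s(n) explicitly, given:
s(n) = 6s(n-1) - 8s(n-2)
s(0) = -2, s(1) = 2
Characteristic equation: x² - 6x + 8 = 0, which factors as (x - (2))(x - (4)) = 0.
Roots r₁ = 2, r₂ = 4 (distinct).
General solution: s(n) = A·(2)^n + B·(4)^n.
From s(0) = -2: A + B = -2.
From s(1) = 2: 2A + 4B = 2.
Solving: A = -5, B = 3.
So s(n) = - 5 \cdot 2^{n} + 3 \cdot 4^{n}.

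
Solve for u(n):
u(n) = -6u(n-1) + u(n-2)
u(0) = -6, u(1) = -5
Characteristic equation: x² + 6x - 1 = 0.
Discriminant Δ = (-6)² + 4·(1) = 40.
Roots r₁,₂ = (-6 ± √40)/2, so r₁ = -3 + \sqrt{10}, r₂ = - \sqrt{10} - 3.
General solution: u(n) = A·r₁^n + B·r₂^n.
From the initial conditions, A + B = -6 and r₁A + r₂B = -5.
Since r₁ - r₂ = √40: A = (-5 - (-6)r₂)/√40 = - \frac{23 \sqrt{10}}{20} - 3, and B = -6 - A = -3 + \frac{23 \sqrt{10}}{20}.
So u(n) = \left(- \frac{23 \sqrt{10}}{20} - 3\right)\left(-3 + \sqrt{10}\right)^n + \left(-3 + \frac{23 \sqrt{10}}{20}\right)\left(- \sqrt{10} - 3\right)^n.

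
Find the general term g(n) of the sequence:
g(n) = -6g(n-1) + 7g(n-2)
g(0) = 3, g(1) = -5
Characteristic equation: x² + 6x - 7 = 0, which factors as (x - (-7))(x - (1)) = 0.
Roots r₁ = -7, r₂ = 1 (distinct).
General solution: g(n) = A·(-7)^n + B·(1)^n.
From g(0) = 3: A + B = 3.
From g(1) = -5: -7A + B = -5.
Solving: A = 1, B = 2.
So g(n) = \left(-7\right)^{n} + 2.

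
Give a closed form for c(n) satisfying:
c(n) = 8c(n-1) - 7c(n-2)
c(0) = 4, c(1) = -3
Characteristic equation: x² - 8x + 7 = 0, which factors as (x - (7))(x - (1)) = 0.
Roots r₁ = 7, r₂ = 1 (distinct).
General solution: c(n) = A·(7)^n + B·(1)^n.
From c(0) = 4: A + B = 4.
From c(1) = -3: 7A + B = -3.
Solving: A = - \frac{7}{6}, B = \frac{31}{6}.
So c(n) = \frac{31}{6} - \frac{7 \cdot 7^{n}}{6}.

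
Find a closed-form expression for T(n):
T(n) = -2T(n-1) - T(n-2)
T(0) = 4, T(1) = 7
Characteristic equation: x² + 2x + 1 = 0, which is (x - (-1))².
Repeated root r = -1.
General solution: T(n) = (A + Bn)·(-1)^n.
From T(0) = 4: A = 4.
From T(1) = 7: (A + B)·(-1) = 7 ⇒ B = -11.
So T(n) = \left(4 - 11 n\right) \cdot (-1)^n.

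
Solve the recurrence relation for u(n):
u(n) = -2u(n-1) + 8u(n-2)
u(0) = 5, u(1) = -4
Characteristic equation: x² + 2x - 8 = 0, which factors as (x - (2))(x - (-4)) = 0.
Roots r₁ = 2, r₂ = -4 (distinct).
General solution: u(n) = A·(2)^n + B·(-4)^n.
From u(0) = 5: A + B = 5.
From u(1) = -4: 2A - 4B = -4.
Solving: A = \frac{8}{3}, B = \frac{7}{3}.
So u(n) = \frac{7 \left(-4\right)^{n}}{3} + \frac{8 \cdot 2^{n}}{3}.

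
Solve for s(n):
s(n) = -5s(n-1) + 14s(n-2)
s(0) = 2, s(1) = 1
Characteristic equation: x² + 5x - 14 = 0, which factors as (x - (-7))(x - (2)) = 0.
Roots r₁ = -7, r₂ = 2 (distinct).
General solution: s(n) = A·(-7)^n + B·(2)^n.
From s(0) = 2: A + B = 2.
From s(1) = 1: -7A + 2B = 1.
Solving: A = \frac{1}{3}, B = \frac{5}{3}.
So s(n) = \frac{\left(-7\right)^{n}}{3} + \frac{5 \cdot 2^{n}}{3}.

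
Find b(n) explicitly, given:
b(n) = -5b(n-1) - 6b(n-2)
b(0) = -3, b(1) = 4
Characteristic equation: x² + 5x + 6 = 0, which factors as (x - (-3))(x - (-2)) = 0.
Roots r₁ = -3, r₂ = -2 (distinct).
General solution: b(n) = A·(-3)^n + B·(-2)^n.
From b(0) = -3: A + B = -3.
From b(1) = 4: -3A - 2B = 4.
Solving: A = 2, B = -5.
So b(n) = - 5 \left(-2\right)^{n} + 2 \left(-3\right)^{n}.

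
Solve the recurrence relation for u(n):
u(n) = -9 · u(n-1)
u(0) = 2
Pure geometric recurrence with ratio -9.
By induction u(n) = u(0) · (-9)^n = 2 \left(-9\right)^{n}.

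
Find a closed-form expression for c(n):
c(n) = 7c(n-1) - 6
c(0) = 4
First-order linear non-homogeneous.
Homogeneous solution: c_h(n) = A·(7)^n.
Try constant particular solution c_p = K: K = 7K - 6 ⇒ K = 1.
General: c(n) = A·(7)^n + 1.
Apply c(0) = 4: A + 1 = 4 ⇒ A = 3.
So c(n) = 3 \cdot 7^{n} + 1.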